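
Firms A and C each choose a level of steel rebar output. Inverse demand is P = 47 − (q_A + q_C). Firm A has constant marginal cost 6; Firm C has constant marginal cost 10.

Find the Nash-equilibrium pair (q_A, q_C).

Firm A's profit: π = q_A(47 − (q_A + q_C)) − 6q_A.
∂π/∂q_A = 41 − 2q_A − q_C = 0, so q_A = 20.5 − 0.5q_C.
By the same steps for C: q_C = 18.5 − 0.5q_A.
Solving the two reaction functions simultaneously: (1 − (−0.5)(−0.5))q_A = 20.5 − 0.5·18.5, so 0.75q_A = 11.25 and q_A = 15.
Then q_C = 18.5 − 0.5·15 = 11.

15, 11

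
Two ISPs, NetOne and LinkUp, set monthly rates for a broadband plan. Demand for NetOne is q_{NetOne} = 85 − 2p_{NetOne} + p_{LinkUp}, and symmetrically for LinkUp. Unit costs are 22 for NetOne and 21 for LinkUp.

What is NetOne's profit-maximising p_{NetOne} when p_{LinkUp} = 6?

NetOne's profit: π = (p_{NetOne} − 22)(85 − 2p_{NetOne} + p_{LinkUp}).
∂π/∂p_{NetOne} = 129 − 4p_{NetOne} + p_{LinkUp} = 0 ⇒ p_{NetOne} = 32.25 + 0.25p_{LinkUp}.
At p_{LinkUp} = 6: p_{NetOne} = 32.25 + 0.25·6 = 33.75.

33.75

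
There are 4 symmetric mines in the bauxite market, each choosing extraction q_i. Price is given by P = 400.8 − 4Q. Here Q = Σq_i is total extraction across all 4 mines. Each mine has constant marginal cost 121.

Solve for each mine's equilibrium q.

13.99

A representative mine's profit is π_i = q_i(400.8 − 4Q) − 121q_i, with Q = q_i + Σ_{j≠i} q_j.
First-order condition: 279.8 − 8q_i − 4Σ_{j≠i} q_j = 0.
Imposing symmetry (q_j = q for all j) turns Σ_{j≠i} q_j into 3q, so 279.8 = 20q and q = 13.99.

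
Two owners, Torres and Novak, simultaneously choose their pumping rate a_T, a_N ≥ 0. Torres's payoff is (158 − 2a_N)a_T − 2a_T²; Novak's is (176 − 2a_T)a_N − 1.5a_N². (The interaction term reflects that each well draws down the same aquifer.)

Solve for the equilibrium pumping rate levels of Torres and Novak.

15.25, 48.5

Expanding Torres's payoff: 158a_T − 2a_Na_T − 2a_T².
∂π/∂a_T = 158 − 2a_N − 4a_T = 0, so a_T = 39.5 − 0.5a_N.
Likewise for Novak: a_N = 176/3 − (2/3)a_T.
Solving the two reaction functions simultaneously: (1 − (−0.5)(−2/3))a_T = 39.5 − 0.5·(176/3), so (2/3)a_T = 61/6 and a_T = 15.25.
Then a_N = 176/3 − (2/3)·15.25 = 48.5.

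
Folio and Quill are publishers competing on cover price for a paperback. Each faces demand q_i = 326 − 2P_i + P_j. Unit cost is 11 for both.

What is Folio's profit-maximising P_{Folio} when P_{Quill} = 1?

Folio's profit: π = (P_{Folio} − 11)(326 − 2P_{Folio} + P_{Quill}).
∂π/∂P_{Folio} = 348 − 4P_{Folio} + P_{Quill} = 0 ⇒ P_{Folio} = 87 + 0.25P_{Quill}.
At P_{Quill} = 1: P_{Folio} = 87 + 0.25·1 = 87.25.

87.25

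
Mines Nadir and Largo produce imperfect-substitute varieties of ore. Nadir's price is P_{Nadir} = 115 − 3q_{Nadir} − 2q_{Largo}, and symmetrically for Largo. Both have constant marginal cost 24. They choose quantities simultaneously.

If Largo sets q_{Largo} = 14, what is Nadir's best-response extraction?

Mine Nadir's profit: π = q_{Nadir}(115 − 3q_{Nadir} − 2q_{Largo}) − 24q_{Nadir}.
∂π/∂q_{Nadir} = 91 − 6q_{Nadir} − 2q_{Largo} = 0 ⇒ q_{Nadir} = 91/6 − (1/3)q_{Largo}.
At q_{Largo} = 14: q_{Nadir} = 91/6 − (1/3)·14 = 10.5.

10.5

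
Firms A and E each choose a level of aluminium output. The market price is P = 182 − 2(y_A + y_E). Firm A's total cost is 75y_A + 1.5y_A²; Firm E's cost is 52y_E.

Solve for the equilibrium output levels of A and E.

Firm A's profit: π = y_A(182 − 2(y_A + y_E)) − 75y_A − 1.5y_A².
∂π/∂y_A = 107 − 7y_A − 2y_E = 0, so y_A = 107/7 − (2/7)y_E.
For E: ∂π/∂y_E = 130 − 4y_E − 2y_A = 0 ⇒ y_E = 32.5 − 0.5y_A.
Substituting the second reaction function into the first: y_A = 107/7 − (2/7)(32.5 − 0.5y_A), which gives (6/7)y_A = 6 ⇒ y_A = 7.
Then y_E = 32.5 − 0.5·7 = 29.

7, 29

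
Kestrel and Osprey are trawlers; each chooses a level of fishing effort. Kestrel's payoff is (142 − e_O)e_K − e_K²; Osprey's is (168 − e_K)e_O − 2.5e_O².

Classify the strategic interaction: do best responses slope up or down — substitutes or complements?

strategic substitutes

Expanding Kestrel's payoff: 142e_K − e_Oe_K − e_K².
∂π/∂e_K = 142 − e_O − 2e_K = 0, so e_K = 71 − 0.5e_O.
The best-response slope de_K/de_O = −0.5 < 0: the reaction function is downward-sloping, so the choices are strategic substitutes.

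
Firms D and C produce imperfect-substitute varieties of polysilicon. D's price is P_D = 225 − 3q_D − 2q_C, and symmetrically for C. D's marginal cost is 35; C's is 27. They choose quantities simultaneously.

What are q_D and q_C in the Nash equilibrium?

23.25, 25.25

Firm D's profit: π = q_D(225 − 3q_D − 2q_C) − 35q_D.
∂π/∂q_D = 190 − 6q_D − 2q_C = 0 ⇒ q_D = 95/3 − (1/3)q_C.
Similarly q_C = 33 − (1/3)q_D.
Substituting the second reaction function into the first: q_D = 95/3 − (1/3)(33 − (1/3)q_D), which gives (8/9)q_D = 62/3 ⇒ q_D = 23.25.
Then q_C = 33 − (1/3)·23.25 = 25.25.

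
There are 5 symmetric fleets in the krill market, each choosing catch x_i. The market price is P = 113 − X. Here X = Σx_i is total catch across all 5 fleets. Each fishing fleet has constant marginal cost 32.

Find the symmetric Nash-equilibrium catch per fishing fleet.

13.5

A representative fishing fleet's profit is π_i = x_i(113 − X) − 32x_i, with X = x_i + Σ_{j≠i} x_j.
First-order condition: 81 − 2x_i − Σ_{j≠i} x_j = 0.
Imposing symmetry (x_j = x for all j) turns Σ_{j≠i} x_j into 4x, so 81 = 6x and x = 13.5.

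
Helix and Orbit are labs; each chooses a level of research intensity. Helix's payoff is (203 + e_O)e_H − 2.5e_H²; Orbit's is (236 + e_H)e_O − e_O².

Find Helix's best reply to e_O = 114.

Expanding Helix's payoff: 203e_H + e_Oe_H − 2.5e_H².
∂π/∂e_H = 203 + e_O − 5e_H = 0, so e_H = 40.6 + 0.2e_O.
At e_O = 114: e_H = 40.6 + 0.2·114 = 63.4.

63.4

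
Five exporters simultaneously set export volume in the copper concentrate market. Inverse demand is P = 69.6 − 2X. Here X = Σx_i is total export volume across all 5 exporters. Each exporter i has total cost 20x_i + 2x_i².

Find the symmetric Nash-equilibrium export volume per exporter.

A representative exporter's profit is π_i = x_i(69.6 − 2X) − 20x_i − 2x_i², with X = x_i + Σ_{j≠i} x_j.
First-order condition: 49.6 − 8x_i − 2Σ_{j≠i} x_j = 0.
Imposing symmetry (x_j = x for all j) turns Σ_{j≠i} x_j into 4x, so 49.6 = 16x and x = 3.1.

3.1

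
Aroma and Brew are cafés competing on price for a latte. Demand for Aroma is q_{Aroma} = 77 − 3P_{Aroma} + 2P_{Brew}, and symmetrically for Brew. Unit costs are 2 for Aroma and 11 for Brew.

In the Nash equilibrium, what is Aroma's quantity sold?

61.3125

Aroma's profit: π = (P_{Aroma} − 2)(77 − 3P_{Aroma} + 2P_{Brew}).
∂π/∂P_{Aroma} = 83 − 6P_{Aroma} + 2P_{Brew} = 0 ⇒ P_{Aroma} = 83/6 + (1/3)P_{Brew}.
Similarly P_{Brew} = 55/3 + (1/3)P_{Aroma}.
Solving the two reaction functions simultaneously: (1 − (1/3)(1/3))P_{Aroma} = 83/6 + (1/3)·(55/3), so (8/9)P_{Aroma} = 359/18 and P_{Aroma} = 22.4375.
Then P_{Brew} = 55/3 + (1/3)·22.4375 = 25.8125.
q_{Aroma} = 77 − 3·22.4375 + 2·25.8125 = 61.3125.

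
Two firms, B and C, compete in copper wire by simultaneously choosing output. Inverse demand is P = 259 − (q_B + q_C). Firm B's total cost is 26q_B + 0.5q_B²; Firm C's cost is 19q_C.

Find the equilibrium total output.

142.6

Firm B's profit: π = q_B(259 − (q_B + q_C)) − 26q_B − 0.5q_B².
∂π/∂q_B = 233 − 3q_B − q_C = 0, so q_B = 233/3 − (1/3)q_C.
For C: ∂π/∂q_C = 240 − 2q_C − q_B = 0 ⇒ q_C = 120 − 0.5q_B.
Plugging q_C into B's best response: q_B = 233/3 − (1/3)(120 − 0.5q_B) ⇒ (5/6)q_B = 113/3, so q_B = 45.2.
Then q_C = 120 − 0.5·45.2 = 97.4.
Total output: 45.2 + 97.4 = 142.6.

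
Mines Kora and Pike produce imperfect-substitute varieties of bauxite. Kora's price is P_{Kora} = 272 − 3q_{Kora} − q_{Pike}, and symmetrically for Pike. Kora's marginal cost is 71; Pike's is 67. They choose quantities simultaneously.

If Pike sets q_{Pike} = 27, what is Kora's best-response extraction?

Mine Kora's profit: π = q_{Kora}(272 − 3q_{Kora} − q_{Pike}) − 71q_{Kora}.
∂π/∂q_{Kora} = 201 − 6q_{Kora} − q_{Pike} = 0 ⇒ q_{Kora} = 33.5 − (1/6)q_{Pike}.
At q_{Pike} = 27: q_{Kora} = 33.5 − (1/6)·27 = 29.

29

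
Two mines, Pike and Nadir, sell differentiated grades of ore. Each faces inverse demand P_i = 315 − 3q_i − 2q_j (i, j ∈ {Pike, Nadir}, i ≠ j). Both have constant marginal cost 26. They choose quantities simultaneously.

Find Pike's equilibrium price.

Mine Pike's profit: π = q_{Pike}(315 − 3q_{Pike} − 2q_{Nadir}) − 26q_{Pike}.
∂π/∂q_{Pike} = 289 − 6q_{Pike} − 2q_{Nadir} = 0 ⇒ q_{Pike} = 289/6 − (1/3)q_{Nadir}.
By symmetry q_{Nadir} = q_{Pike}; substituting into the reaction function, (4/3)q_{Pike} = 289/6 and q_{Pike} = 36.125.
P_{Pike} = 315 − 3·36.125 − 2·36.125 = 134.375.

134.375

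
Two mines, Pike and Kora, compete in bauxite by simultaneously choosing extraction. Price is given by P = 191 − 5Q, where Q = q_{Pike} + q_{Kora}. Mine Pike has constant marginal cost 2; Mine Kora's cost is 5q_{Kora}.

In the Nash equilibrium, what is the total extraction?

25

Mine Pike's profit: π = q_{Pike}(191 − 5(q_{Pike} + q_{Kora})) − 2q_{Pike}.
∂π/∂q_{Pike} = 189 − 10q_{Pike} − 5q_{Kora} = 0, so q_{Pike} = 18.9 − 0.5q_{Kora}.
By the same steps for Kora: q_{Kora} = 18.6 − 0.5q_{Pike}.
Solving the two reaction functions simultaneously: (1 − (−0.5)(−0.5))q_{Pike} = 18.9 − 0.5·18.6, so 0.75q_{Pike} = 9.6 and q_{Pike} = 12.8.
Then q_{Kora} = 18.6 − 0.5·12.8 = 12.2.
Total extraction: 12.8 + 12.2 = 25.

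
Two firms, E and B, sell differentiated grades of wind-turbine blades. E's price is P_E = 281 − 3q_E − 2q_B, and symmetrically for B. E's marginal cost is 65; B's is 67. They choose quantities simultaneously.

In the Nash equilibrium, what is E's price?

146.375

Firm E's profit: π = q_E(281 − 3q_E − 2q_B) − 65q_E.
∂π/∂q_E = 216 − 6q_E − 2q_B = 0 ⇒ q_E = 36 − (1/3)q_B.
Similarly q_B = 107/3 − (1/3)q_E.
Plugging q_B into E's best response: q_E = 36 − (1/3)(107/3 − (1/3)q_E) ⇒ (8/9)q_E = 217/9, so q_E = 27.125.
Then q_B = 107/3 − (1/3)·27.125 = 26.625.
P_E = 281 − 3·27.125 − 2·26.625 = 146.375.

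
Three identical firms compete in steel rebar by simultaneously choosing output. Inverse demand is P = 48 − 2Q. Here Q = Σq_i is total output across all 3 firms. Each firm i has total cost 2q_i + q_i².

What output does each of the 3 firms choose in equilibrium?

4.6

A representative firm's profit is π_i = q_i(48 − 2Q) − 2q_i − q_i², with Q = q_i + Σ_{j≠i} q_j.
First-order condition: 46 − 6q_i − 2Σ_{j≠i} q_j = 0.
Imposing symmetry (q_j = q for all j) turns Σ_{j≠i} q_j into 2q, so 46 = 10q and q = 4.6.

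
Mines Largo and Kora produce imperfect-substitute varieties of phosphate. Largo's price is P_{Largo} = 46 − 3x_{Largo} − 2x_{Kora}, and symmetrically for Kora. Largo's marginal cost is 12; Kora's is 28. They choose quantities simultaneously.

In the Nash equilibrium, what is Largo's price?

Mine Largo's profit: π = x_{Largo}(46 − 3x_{Largo} − 2x_{Kora}) − 12x_{Largo}.
∂π/∂x_{Largo} = 34 − 6x_{Largo} − 2x_{Kora} = 0 ⇒ x_{Largo} = 17/3 − (1/3)x_{Kora}.
Similarly x_{Kora} = 3 − (1/3)x_{Largo}.
Solving the two reaction functions simultaneously: (1 − (−1/3)(−1/3))x_{Largo} = 17/3 − (1/3)·3, so (8/9)x_{Largo} = 14/3 and x_{Largo} = 5.25.
Then x_{Kora} = 3 − (1/3)·5.25 = 1.25.
P_{Largo} = 46 − 3·5.25 − 2·1.25 = 27.75.

27.75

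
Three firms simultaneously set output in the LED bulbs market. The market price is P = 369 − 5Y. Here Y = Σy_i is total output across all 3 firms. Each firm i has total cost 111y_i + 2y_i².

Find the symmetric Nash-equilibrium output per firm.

A representative firm's profit is π_i = y_i(369 − 5Y) − 111y_i − 2y_i², with Y = y_i + Σ_{j≠i} y_j.
First-order condition: 258 − 14y_i − 5Σ_{j≠i} y_j = 0.
In a symmetric equilibrium every firm chooses the same y, so Σ_{j≠i} y_j = 2y. The condition becomes 258 − 24y = 0, giving y = 258/24 = 10.75.

10.75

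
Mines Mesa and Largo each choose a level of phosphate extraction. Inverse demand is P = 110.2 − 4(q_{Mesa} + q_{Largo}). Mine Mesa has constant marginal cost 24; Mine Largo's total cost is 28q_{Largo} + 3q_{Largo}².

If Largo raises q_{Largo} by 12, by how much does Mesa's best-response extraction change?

Mine Mesa's profit: π = q_{Mesa}(110.2 − 4(q_{Mesa} + q_{Largo})) − 24q_{Mesa}.
∂π/∂q_{Mesa} = 86.2 − 8q_{Mesa} − 4q_{Largo} = 0, so q_{Mesa} = 10.775 − 0.5q_{Largo}.
The reaction-function slope is −0.5, so a 12-unit rise in q_{Largo} moves q_{Mesa} by −0.5 × 12 = −6. Mesa's best response falls — the actions are strategic substitutes.

-6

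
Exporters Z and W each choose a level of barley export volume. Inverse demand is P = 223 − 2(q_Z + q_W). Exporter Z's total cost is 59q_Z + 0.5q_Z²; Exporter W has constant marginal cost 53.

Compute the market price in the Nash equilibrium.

118.25

Exporter Z's profit: π = q_Z(223 − 2(q_Z + q_W)) − 59q_Z − 0.5q_Z².
∂π/∂q_Z = 164 − 5q_Z − 2q_W = 0, so q_Z = 32.8 − 0.4q_W.
For W: ∂π/∂q_W = 170 − 4q_W − 2q_Z = 0 ⇒ q_W = 42.5 − 0.5q_Z.
Solving the two reaction functions simultaneously: (1 − (−0.4)(−0.5))q_Z = 32.8 − 0.4·42.5, so 0.8q_Z = 15.8 and q_Z = 19.75.
Then q_W = 42.5 − 0.5·19.75 = 32.625.
Equilibrium price: P = 223 − 2·52.375 = 118.25.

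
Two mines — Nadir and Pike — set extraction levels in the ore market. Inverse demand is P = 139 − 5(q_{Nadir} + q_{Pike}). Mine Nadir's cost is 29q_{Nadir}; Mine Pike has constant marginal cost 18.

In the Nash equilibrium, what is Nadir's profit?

217.8

Mine Nadir's profit: π = q_{Nadir}(139 − 5(q_{Nadir} + q_{Pike})) − 29q_{Nadir}.
∂π/∂q_{Nadir} = 110 − 10q_{Nadir} − 5q_{Pike} = 0, so q_{Nadir} = 11 − 0.5q_{Pike}.
By the same steps for Pike: q_{Pike} = 12.1 − 0.5q_{Nadir}.
Substituting the second reaction function into the first: q_{Nadir} = 11 − 0.5(12.1 − 0.5q_{Nadir}), which gives 0.75q_{Nadir} = 4.95 ⇒ q_{Nadir} = 6.6.
Then q_{Pike} = 12.1 − 0.5·6.6 = 8.8.
Price P = 139 − 5·15.4 = 62.
Nadir's profit: (62 − 29)·6.6 = 217.8.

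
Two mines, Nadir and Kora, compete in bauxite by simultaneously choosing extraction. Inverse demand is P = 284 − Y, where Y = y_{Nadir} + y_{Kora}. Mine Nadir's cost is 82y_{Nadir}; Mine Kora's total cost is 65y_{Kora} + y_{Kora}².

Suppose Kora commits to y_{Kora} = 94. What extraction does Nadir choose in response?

54

Mine Nadir's profit: π = y_{Nadir}(284 − (y_{Nadir} + y_{Kora})) − 82y_{Nadir}.
∂π/∂y_{Nadir} = 202 − 2y_{Nadir} − y_{Kora} = 0, so y_{Nadir} = 101 − 0.5y_{Kora}.
At y_{Kora} = 94: y_{Nadir} = 101 − 0.5·94 = 54.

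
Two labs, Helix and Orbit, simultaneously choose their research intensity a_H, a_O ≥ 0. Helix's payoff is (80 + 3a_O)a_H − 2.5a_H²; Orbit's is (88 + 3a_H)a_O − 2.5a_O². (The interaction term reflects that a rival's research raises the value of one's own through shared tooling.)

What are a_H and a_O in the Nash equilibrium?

Expanding Helix's payoff: 80a_H + 3a_Oa_H − 2.5a_H².
∂π/∂a_H = 80 + 3a_O − 5a_H = 0, so a_H = 16 + 0.6a_O.
Likewise for Orbit: a_O = 17.6 + 0.6a_H.
Plugging a_O into Helix's best response: a_H = 16 + 0.6(17.6 + 0.6a_H) ⇒ 0.64a_H = 26.56, so a_H = 41.5.
Then a_O = 17.6 + 0.6·41.5 = 42.5.

41.5, 42.5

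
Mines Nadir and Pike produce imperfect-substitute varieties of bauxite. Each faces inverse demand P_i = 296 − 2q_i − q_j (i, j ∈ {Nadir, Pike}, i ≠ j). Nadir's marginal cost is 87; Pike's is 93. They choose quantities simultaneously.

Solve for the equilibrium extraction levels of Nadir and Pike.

Mine Nadir's profit: π = q_{Nadir}(296 − 2q_{Nadir} − q_{Pike}) − 87q_{Nadir}.
∂π/∂q_{Nadir} = 209 − 4q_{Nadir} − q_{Pike} = 0 ⇒ q_{Nadir} = 52.25 − 0.25q_{Pike}.
Similarly q_{Pike} = 50.75 − 0.25q_{Nadir}.
Plugging q_{Pike} into Nadir's best response: q_{Nadir} = 52.25 − 0.25(50.75 − 0.25q_{Nadir}) ⇒ 0.9375q_{Nadir} = 39.5625, so q_{Nadir} = 42.2.
Then q_{Pike} = 50.75 − 0.25·42.2 = 40.2.

42.2, 40.2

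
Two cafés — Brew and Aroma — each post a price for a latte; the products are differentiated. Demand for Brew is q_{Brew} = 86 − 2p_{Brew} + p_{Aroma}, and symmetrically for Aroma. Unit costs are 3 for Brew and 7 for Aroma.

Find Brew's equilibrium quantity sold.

56.4

Brew's profit: π = (p_{Brew} − 3)(86 − 2p_{Brew} + p_{Aroma}).
∂π/∂p_{Brew} = 92 − 4p_{Brew} + p_{Aroma} = 0 ⇒ p_{Brew} = 23 + 0.25p_{Aroma}.
Similarly p_{Aroma} = 25 + 0.25p_{Brew}.
Substituting the second reaction function into the first: p_{Brew} = 23 + 0.25(25 + 0.25p_{Brew}), which gives 0.9375p_{Brew} = 29.25 ⇒ p_{Brew} = 31.2.
Then p_{Aroma} = 25 + 0.25·31.2 = 32.8.
q_{Brew} = 86 − 2·31.2 + 32.8 = 56.4.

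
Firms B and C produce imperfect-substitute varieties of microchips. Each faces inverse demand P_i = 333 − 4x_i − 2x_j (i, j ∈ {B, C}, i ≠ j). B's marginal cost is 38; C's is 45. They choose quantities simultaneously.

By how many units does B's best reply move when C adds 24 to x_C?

Firm B's profit: π = x_B(333 − 4x_B − 2x_C) − 38x_B.
∂π/∂x_B = 295 − 8x_B − 2x_C = 0 ⇒ x_B = 36.875 − 0.25x_C.
The reaction-function slope is −0.25, so a 24-unit rise in x_C moves x_B by −0.25 × 24 = −6. B's best response falls — the actions are strategic substitutes.

-6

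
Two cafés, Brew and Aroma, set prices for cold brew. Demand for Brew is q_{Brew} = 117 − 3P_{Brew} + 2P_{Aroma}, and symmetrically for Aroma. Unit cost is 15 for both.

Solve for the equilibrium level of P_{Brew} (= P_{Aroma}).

40.5

Brew's profit: π = (P_{Brew} − 15)(117 − 3P_{Brew} + 2P_{Aroma}).
∂π/∂P_{Brew} = 162 − 6P_{Brew} + 2P_{Aroma} = 0 ⇒ P_{Brew} = 27 + (1/3)P_{Aroma}.
Setting P_{Brew} = P_{Aroma} in the reaction function: P_{Brew} = 27 + (1/3)P_{Brew}, so P_{Brew} = 27 / (2/3) = 40.5.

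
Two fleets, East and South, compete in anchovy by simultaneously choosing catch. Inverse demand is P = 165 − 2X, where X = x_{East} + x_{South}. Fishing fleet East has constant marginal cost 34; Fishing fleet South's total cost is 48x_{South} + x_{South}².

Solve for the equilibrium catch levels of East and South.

27.6, 10.3

Fishing fleet East's profit: π = x_{East}(165 − 2(x_{East} + x_{South})) − 34x_{East}.
∂π/∂x_{East} = 131 − 4x_{East} − 2x_{South} = 0, so x_{East} = 32.75 − 0.5x_{South}.
For South: ∂π/∂x_{South} = 117 − 6x_{South} − 2x_{East} = 0 ⇒ x_{South} = 19.5 − (1/3)x_{East}.
Substituting the second reaction function into the first: x_{East} = 32.75 − 0.5(19.5 − (1/3)x_{East}), which gives (5/6)x_{East} = 23 ⇒ x_{East} = 27.6.
Then x_{South} = 19.5 − (1/3)·27.6 = 10.3.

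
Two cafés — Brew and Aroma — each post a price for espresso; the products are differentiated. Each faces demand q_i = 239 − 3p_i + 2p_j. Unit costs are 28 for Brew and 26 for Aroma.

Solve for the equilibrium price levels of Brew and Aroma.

80.375, 79.625

Brew's profit: π = (p_{Brew} − 28)(239 − 3p_{Brew} + 2p_{Aroma}).
∂π/∂p_{Brew} = 323 − 6p_{Brew} + 2p_{Aroma} = 0 ⇒ p_{Brew} = 323/6 + (1/3)p_{Aroma}.
Similarly p_{Aroma} = 317/6 + (1/3)p_{Brew}.
Solving the two reaction functions simultaneously: (1 − (1/3)(1/3))p_{Brew} = 323/6 + (1/3)·(317/6), so (8/9)p_{Brew} = 643/9 and p_{Brew} = 80.375.
Then p_{Aroma} = 317/6 + (1/3)·80.375 = 79.625.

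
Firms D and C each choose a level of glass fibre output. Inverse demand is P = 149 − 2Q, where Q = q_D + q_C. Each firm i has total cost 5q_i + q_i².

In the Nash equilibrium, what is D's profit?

Firm D's profit: π = q_D(149 − 2(q_D + q_C)) − 5q_D − q_D².
∂π/∂q_D = 144 − 6q_D − 2q_C = 0, so q_D = 24 − (1/3)q_C.
The game is symmetric, so in equilibrium q_C = q_D: the reaction function gives (4/3)q_D = 24, hence q_D = 18.
Price P = 149 − 2·36 = 77.
D's profit: (77 − 5)·18 − (18)² = 972.

972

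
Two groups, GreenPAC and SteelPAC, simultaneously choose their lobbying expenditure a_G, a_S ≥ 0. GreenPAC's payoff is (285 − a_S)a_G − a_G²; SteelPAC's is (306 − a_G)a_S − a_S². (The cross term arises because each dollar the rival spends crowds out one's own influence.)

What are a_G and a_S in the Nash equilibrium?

Expanding GreenPAC's payoff: 285a_G − a_Sa_G − a_G².
∂π/∂a_G = 285 − a_S − 2a_G = 0, so a_G = 142.5 − 0.5a_S.
Likewise for SteelPAC: a_S = 153 − 0.5a_G.
Substituting the second reaction function into the first: a_G = 142.5 − 0.5(153 − 0.5a_G), which gives 0.75a_G = 66 ⇒ a_G = 88.
Then a_S = 153 − 0.5·88 = 109.

88, 109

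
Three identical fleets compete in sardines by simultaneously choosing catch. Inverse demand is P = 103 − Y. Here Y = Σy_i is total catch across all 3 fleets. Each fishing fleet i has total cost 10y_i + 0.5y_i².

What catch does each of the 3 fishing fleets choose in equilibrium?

18.6

A representative fishing fleet's profit is π_i = y_i(103 − Y) − 10y_i − 0.5y_i², with Y = y_i + Σ_{j≠i} y_j.
First-order condition: 93 − 3y_i − Σ_{j≠i} y_j = 0.
With identical fishing fleets, set every y_j = y: then 93 − 3y − 2y = 0, i.e. y = 93/5 = 18.6.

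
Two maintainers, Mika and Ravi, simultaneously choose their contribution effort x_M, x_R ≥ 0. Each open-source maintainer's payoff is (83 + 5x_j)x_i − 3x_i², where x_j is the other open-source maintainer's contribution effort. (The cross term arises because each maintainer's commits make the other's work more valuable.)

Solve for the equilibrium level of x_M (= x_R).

Mika's payoff is (83 + 5x_R)x_M − 3x_M².
∂π/∂x_M = 83 + 5x_R − 6x_M = 0, so x_M = 83/6 + (5/6)x_R.
Setting x_M = x_R in the reaction function: x_M = 83/6 + (5/6)x_M, so x_M = (83/6) / (1/6) = 83.

83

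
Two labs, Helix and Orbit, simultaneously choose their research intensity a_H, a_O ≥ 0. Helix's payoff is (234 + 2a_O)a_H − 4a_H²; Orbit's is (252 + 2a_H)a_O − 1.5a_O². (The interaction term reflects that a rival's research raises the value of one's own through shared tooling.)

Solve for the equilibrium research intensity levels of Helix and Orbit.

60.3, 124.2

Expanding Helix's payoff: 234a_H + 2a_Oa_H − 4a_H².
∂π/∂a_H = 234 + 2a_O − 8a_H = 0, so a_H = 29.25 + 0.25a_O.
Likewise for Orbit: a_O = 84 + (2/3)a_H.
Substituting the second reaction function into the first: a_H = 29.25 + 0.25(84 + (2/3)a_H), which gives (5/6)a_H = 50.25 ⇒ a_H = 60.3.
Then a_O = 84 + (2/3)·60.3 = 124.2.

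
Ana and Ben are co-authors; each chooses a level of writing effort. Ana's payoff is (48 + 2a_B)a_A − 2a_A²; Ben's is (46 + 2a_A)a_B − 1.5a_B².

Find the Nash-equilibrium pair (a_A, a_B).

29.5, 35

Expanding Ana's payoff: 48a_A + 2a_Ba_A − 2a_A².
∂π/∂a_A = 48 + 2a_B − 4a_A = 0, so a_A = 12 + 0.5a_B.
Likewise for Ben: a_B = 46/3 + (2/3)a_A.
Solving the two reaction functions simultaneously: (1 − (0.5)(2/3))a_A = 12 + 0.5·(46/3), so (2/3)a_A = 59/3 and a_A = 29.5.
Then a_B = 46/3 + (2/3)·29.5 = 35.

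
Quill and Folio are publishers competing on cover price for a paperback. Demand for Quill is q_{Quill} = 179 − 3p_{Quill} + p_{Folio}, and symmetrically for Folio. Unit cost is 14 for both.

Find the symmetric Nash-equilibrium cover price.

Quill's profit: π = (p_{Quill} − 14)(179 − 3p_{Quill} + p_{Folio}).
∂π/∂p_{Quill} = 221 − 6p_{Quill} + p_{Folio} = 0 ⇒ p_{Quill} = 221/6 + (1/6)p_{Folio}.
By symmetry p_{Folio} = p_{Quill}; substituting into the reaction function, (5/6)p_{Quill} = 221/6 and p_{Quill} = 44.2.

44.2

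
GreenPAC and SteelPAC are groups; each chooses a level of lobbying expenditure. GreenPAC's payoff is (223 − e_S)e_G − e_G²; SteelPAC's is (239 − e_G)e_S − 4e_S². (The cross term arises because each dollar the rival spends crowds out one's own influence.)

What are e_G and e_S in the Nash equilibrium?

103, 17

Expanding GreenPAC's payoff: 223e_G − e_Se_G − e_G².
∂π/∂e_G = 223 − e_S − 2e_G = 0, so e_G = 111.5 − 0.5e_S.
Likewise for SteelPAC: e_S = 29.875 − 0.125e_G.
Solving the two reaction functions simultaneously: (1 − (−0.5)(−0.125))e_G = 111.5 − 0.5·29.875, so 0.9375e_G = 96.5625 and e_G = 103.
Then e_S = 29.875 − 0.125·103 = 17.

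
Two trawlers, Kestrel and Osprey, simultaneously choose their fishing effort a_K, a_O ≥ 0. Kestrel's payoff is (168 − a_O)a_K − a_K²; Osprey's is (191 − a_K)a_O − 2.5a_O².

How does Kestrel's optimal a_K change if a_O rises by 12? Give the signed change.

-6

Expanding Kestrel's payoff: 168a_K − a_Oa_K − a_K².
∂π/∂a_K = 168 − a_O − 2a_K = 0, so a_K = 84 − 0.5a_O.
The reaction-function slope is −0.5, so a 12-unit rise in a_O moves a_K by −0.5 × 12 = −6. Kestrel's best response falls — the actions are strategic substitutes.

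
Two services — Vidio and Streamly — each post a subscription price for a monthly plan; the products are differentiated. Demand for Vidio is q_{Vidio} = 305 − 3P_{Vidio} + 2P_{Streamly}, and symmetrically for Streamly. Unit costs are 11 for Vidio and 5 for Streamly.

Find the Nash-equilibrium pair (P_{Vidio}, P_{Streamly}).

Vidio's profit: π = (P_{Vidio} − 11)(305 − 3P_{Vidio} + 2P_{Streamly}).
∂π/∂P_{Vidio} = 338 − 6P_{Vidio} + 2P_{Streamly} = 0 ⇒ P_{Vidio} = 169/3 + (1/3)P_{Streamly}.
Similarly P_{Streamly} = 160/3 + (1/3)P_{Vidio}.
Plugging P_{Streamly} into Vidio's best response: P_{Vidio} = 169/3 + (1/3)(160/3 + (1/3)P_{Vidio}) ⇒ (8/9)P_{Vidio} = 667/9, so P_{Vidio} = 83.375.
Then P_{Streamly} = 160/3 + (1/3)·83.375 = 81.125.

83.375, 81.125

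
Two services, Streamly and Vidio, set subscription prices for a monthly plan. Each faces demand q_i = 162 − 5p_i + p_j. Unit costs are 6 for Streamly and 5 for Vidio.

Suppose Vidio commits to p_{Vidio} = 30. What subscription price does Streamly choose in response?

22.2

Streamly's profit: π = (p_{Streamly} − 6)(162 − 5p_{Streamly} + p_{Vidio}).
∂π/∂p_{Streamly} = 192 − 10p_{Streamly} + p_{Vidio} = 0 ⇒ p_{Streamly} = 19.2 + 0.1p_{Vidio}.
At p_{Vidio} = 30: p_{Streamly} = 19.2 + 0.1·30 = 22.2.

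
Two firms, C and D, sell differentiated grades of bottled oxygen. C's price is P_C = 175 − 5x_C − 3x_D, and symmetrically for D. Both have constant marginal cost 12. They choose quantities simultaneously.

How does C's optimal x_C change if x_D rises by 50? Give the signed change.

-15

Firm C's profit: π = x_C(175 − 5x_C − 3x_D) − 12x_C.
∂π/∂x_C = 163 − 10x_C − 3x_D = 0 ⇒ x_C = 16.3 − 0.3x_D.
The reaction-function slope is −0.3, so a 50-unit rise in x_D moves x_C by −0.3 × 50 = −15. C's best response falls — the actions are strategic substitutes.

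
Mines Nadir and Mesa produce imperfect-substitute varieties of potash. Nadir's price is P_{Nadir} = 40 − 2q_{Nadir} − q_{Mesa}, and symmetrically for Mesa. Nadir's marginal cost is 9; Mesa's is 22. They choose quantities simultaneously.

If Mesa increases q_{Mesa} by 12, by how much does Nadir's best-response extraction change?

-3

Mine Nadir's profit: π = q_{Nadir}(40 − 2q_{Nadir} − q_{Mesa}) − 9q_{Nadir}.
∂π/∂q_{Nadir} = 31 − 4q_{Nadir} − q_{Mesa} = 0 ⇒ q_{Nadir} = 7.75 − 0.25q_{Mesa}.
The reaction-function slope is −0.25, so a 12-unit rise in q_{Mesa} moves q_{Nadir} by −0.25 × 12 = −3. Nadir's best response falls — the actions are strategic substitutes.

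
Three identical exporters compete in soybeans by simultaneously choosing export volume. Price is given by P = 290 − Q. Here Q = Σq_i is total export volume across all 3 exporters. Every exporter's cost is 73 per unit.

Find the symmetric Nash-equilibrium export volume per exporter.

A representative exporter's profit is π_i = q_i(290 − Q) − 73q_i, with Q = q_i + Σ_{j≠i} q_j.
First-order condition: 217 − 2q_i − Σ_{j≠i} q_j = 0.
In a symmetric equilibrium every exporter chooses the same q, so Σ_{j≠i} q_j = 2q. The condition becomes 217 − 4q = 0, giving q = 217/4 = 54.25.

54.25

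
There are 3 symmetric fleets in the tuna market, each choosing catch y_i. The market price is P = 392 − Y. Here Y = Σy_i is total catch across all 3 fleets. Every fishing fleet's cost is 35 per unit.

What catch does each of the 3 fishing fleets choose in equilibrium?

89.25

A representative fishing fleet's profit is π_i = y_i(392 − Y) − 35y_i, with Y = y_i + Σ_{j≠i} y_j.
First-order condition: 357 − 2y_i − Σ_{j≠i} y_j = 0.
With identical fishing fleets, set every y_j = y: then 357 − 2y − 2y = 0, i.e. y = 357/4 = 89.25.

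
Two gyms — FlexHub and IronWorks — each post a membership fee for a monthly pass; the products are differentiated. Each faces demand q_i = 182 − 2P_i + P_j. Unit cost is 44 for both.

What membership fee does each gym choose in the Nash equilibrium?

90

FlexHub's profit: π = (P_{FlexHub} − 44)(182 − 2P_{FlexHub} + P_{IronWorks}).
∂π/∂P_{FlexHub} = 270 − 4P_{FlexHub} + P_{IronWorks} = 0 ⇒ P_{FlexHub} = 67.5 + 0.25P_{IronWorks}.
The game is symmetric, so in equilibrium P_{IronWorks} = P_{FlexHub}: the reaction function gives 0.75P_{FlexHub} = 67.5, hence P_{FlexHub} = 90.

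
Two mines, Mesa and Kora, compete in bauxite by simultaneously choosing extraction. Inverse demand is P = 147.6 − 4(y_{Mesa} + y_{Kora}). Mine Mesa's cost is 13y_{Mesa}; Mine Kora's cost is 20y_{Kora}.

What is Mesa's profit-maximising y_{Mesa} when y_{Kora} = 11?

Mine Mesa's profit: π = y_{Mesa}(147.6 − 4(y_{Mesa} + y_{Kora})) − 13y_{Mesa}.
∂π/∂y_{Mesa} = 134.6 − 8y_{Mesa} − 4y_{Kora} = 0, so y_{Mesa} = 16.825 − 0.5y_{Kora}.
At y_{Kora} = 11: y_{Mesa} = 16.825 − 0.5·11 = 11.325.

11.325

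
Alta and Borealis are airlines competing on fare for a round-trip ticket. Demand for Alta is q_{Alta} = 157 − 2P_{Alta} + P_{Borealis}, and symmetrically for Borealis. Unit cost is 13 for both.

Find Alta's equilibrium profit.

Alta's profit: π = (P_{Alta} − 13)(157 − 2P_{Alta} + P_{Borealis}).
∂π/∂P_{Alta} = 183 − 4P_{Alta} + P_{Borealis} = 0 ⇒ P_{Alta} = 45.75 + 0.25P_{Borealis}.
By symmetry P_{Borealis} = P_{Alta}; substituting into the reaction function, 0.75P_{Alta} = 45.75 and P_{Alta} = 61.
q_{Alta} = 157 − 2·61 + 61 = 96.
Profit = (61 − 13)·96 = 4608.

4608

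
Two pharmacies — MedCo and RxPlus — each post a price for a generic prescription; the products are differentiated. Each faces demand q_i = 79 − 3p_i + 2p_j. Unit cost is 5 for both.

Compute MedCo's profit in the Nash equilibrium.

1026.75

MedCo's profit: π = (p_{MedCo} − 5)(79 − 3p_{MedCo} + 2p_{RxPlus}).
∂π/∂p_{MedCo} = 94 − 6p_{MedCo} + 2p_{RxPlus} = 0 ⇒ p_{MedCo} = 47/3 + (1/3)p_{RxPlus}.
By symmetry p_{RxPlus} = p_{MedCo}; substituting into the reaction function, (2/3)p_{MedCo} = 47/3 and p_{MedCo} = 23.5.
q_{MedCo} = 79 − 3·23.5 + 2·23.5 = 55.5.
Profit = (23.5 − 5)·55.5 = 1026.75.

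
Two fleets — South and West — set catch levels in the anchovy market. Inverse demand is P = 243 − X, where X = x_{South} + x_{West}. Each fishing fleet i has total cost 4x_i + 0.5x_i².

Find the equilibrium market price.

Fishing fleet South's profit: π = x_{South}(243 − (x_{South} + x_{West})) − 4x_{South} − 0.5x_{South}².
∂π/∂x_{South} = 239 − 3x_{South} − x_{West} = 0, so x_{South} = 239/3 − (1/3)x_{West}.
Setting x_{South} = x_{West} in the reaction function: x_{South} = 239/3 − (1/3)x_{South}, so x_{South} = (239/3) / (4/3) = 59.75.
Equilibrium price: P = 243 − 119.5 = 123.5.

123.5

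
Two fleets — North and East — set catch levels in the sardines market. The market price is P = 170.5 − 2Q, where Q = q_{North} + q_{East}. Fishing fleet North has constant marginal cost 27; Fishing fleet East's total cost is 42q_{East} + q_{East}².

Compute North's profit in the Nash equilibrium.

Fishing fleet North's profit: π = q_{North}(170.5 − 2(q_{North} + q_{East})) − 27q_{North}.
∂π/∂q_{North} = 143.5 − 4q_{North} − 2q_{East} = 0, so q_{North} = 35.875 − 0.5q_{East}.
For East: ∂π/∂q_{East} = 128.5 − 6q_{East} − 2q_{North} = 0 ⇒ q_{East} = 257/12 − (1/3)q_{North}.
Substituting the second reaction function into the first: q_{North} = 35.875 − 0.5(257/12 − (1/3)q_{North}), which gives (5/6)q_{North} = 151/6 ⇒ q_{North} = 30.2.
Then q_{East} = 257/12 − (1/3)·30.2 = 11.35.
Price P = 170.5 − 2·41.55 = 87.4.
North's profit: (87.4 − 27)·30.2 = 1824.08.

1824.08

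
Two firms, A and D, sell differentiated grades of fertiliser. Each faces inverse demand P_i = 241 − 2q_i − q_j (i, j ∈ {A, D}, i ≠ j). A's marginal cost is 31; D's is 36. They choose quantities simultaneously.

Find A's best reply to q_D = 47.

Firm A's profit: π = q_A(241 − 2q_A − q_D) − 31q_A.
∂π/∂q_A = 210 − 4q_A − q_D = 0 ⇒ q_A = 52.5 − 0.25q_D.
At q_D = 47: q_A = 52.5 − 0.25·47 = 40.75.

40.75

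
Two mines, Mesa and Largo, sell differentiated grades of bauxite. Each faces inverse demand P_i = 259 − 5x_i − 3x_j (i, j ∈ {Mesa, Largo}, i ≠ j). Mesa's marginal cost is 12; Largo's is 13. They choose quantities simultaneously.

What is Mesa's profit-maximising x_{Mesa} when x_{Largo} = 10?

Mine Mesa's profit: π = x_{Mesa}(259 − 5x_{Mesa} − 3x_{Largo}) − 12x_{Mesa}.
∂π/∂x_{Mesa} = 247 − 10x_{Mesa} − 3x_{Largo} = 0 ⇒ x_{Mesa} = 24.7 − 0.3x_{Largo}.
At x_{Largo} = 10: x_{Mesa} = 24.7 − 0.3·10 = 21.7.

21.7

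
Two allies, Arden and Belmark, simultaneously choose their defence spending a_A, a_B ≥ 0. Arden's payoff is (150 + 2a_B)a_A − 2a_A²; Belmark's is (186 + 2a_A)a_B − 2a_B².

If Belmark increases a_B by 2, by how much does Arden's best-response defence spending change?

1

Expanding Arden's payoff: 150a_A + 2a_Ba_A − 2a_A².
∂π/∂a_A = 150 + 2a_B − 4a_A = 0, so a_A = 37.5 + 0.5a_B.
The reaction-function slope is 0.5, so a 2-unit rise in a_B moves a_A by 0.5 × 2 = 1. Arden's best response rises — the actions are strategic complements.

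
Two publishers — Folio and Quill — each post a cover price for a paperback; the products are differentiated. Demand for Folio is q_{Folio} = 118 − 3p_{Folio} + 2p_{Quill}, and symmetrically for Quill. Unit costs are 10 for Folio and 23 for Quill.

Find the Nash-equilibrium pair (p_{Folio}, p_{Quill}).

Folio's profit: π = (p_{Folio} − 10)(118 − 3p_{Folio} + 2p_{Quill}).
∂π/∂p_{Folio} = 148 − 6p_{Folio} + 2p_{Quill} = 0 ⇒ p_{Folio} = 74/3 + (1/3)p_{Quill}.
Similarly p_{Quill} = 187/6 + (1/3)p_{Folio}.
Solving the two reaction functions simultaneously: (1 − (1/3)(1/3))p_{Folio} = 74/3 + (1/3)·(187/6), so (8/9)p_{Folio} = 631/18 and p_{Folio} = 39.4375.
Then p_{Quill} = 187/6 + (1/3)·39.4375 = 44.3125.

39.4375, 44.3125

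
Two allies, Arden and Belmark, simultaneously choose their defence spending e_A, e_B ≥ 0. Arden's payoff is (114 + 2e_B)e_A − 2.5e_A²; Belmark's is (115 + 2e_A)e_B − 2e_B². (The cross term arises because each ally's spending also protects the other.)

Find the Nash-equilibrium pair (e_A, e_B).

Expanding Arden's payoff: 114e_A + 2e_Be_A − 2.5e_A².
∂π/∂e_A = 114 + 2e_B − 5e_A = 0, so e_A = 22.8 + 0.4e_B.
Likewise for Belmark: e_B = 28.75 + 0.5e_A.
Plugging e_B into Arden's best response: e_A = 22.8 + 0.4(28.75 + 0.5e_A) ⇒ 0.8e_A = 34.3, so e_A = 42.875.
Then e_B = 28.75 + 0.5·42.875 = 50.1875.

42.875, 50.1875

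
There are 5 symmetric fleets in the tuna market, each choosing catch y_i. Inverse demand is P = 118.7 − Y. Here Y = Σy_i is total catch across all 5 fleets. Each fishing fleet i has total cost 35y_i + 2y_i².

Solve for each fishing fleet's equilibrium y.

A representative fishing fleet's profit is π_i = y_i(118.7 − Y) − 35y_i − 2y_i², with Y = y_i + Σ_{j≠i} y_j.
First-order condition: 83.7 − 6y_i − Σ_{j≠i} y_j = 0.
With identical fishing fleets, set every y_j = y: then 83.7 − 6y − 4y = 0, i.e. y = 83.7/10 = 8.37.

8.37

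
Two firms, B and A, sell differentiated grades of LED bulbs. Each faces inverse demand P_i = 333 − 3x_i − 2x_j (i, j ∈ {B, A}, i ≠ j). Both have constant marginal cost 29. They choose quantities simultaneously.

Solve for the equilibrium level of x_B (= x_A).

Firm B's profit: π = x_B(333 − 3x_B − 2x_A) − 29x_B.
∂π/∂x_B = 304 − 6x_B − 2x_A = 0 ⇒ x_B = 152/3 − (1/3)x_A.
The game is symmetric, so in equilibrium x_A = x_B: the reaction function gives (4/3)x_B = 152/3, hence x_B = 38.

38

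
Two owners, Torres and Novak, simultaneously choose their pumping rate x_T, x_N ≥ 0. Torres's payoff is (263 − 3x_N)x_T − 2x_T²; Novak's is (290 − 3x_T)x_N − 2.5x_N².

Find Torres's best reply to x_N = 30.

Expanding Torres's payoff: 263x_T − 3x_Nx_T − 2x_T².
∂π/∂x_T = 263 − 3x_N − 4x_T = 0, so x_T = 65.75 − 0.75x_N.
At x_N = 30: x_T = 65.75 − 0.75·30 = 43.25.

43.25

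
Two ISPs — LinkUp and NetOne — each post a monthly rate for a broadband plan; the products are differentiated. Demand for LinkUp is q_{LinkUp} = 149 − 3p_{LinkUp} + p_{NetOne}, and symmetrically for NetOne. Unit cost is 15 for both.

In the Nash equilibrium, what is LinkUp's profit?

LinkUp's profit: π = (p_{LinkUp} − 15)(149 − 3p_{LinkUp} + p_{NetOne}).
∂π/∂p_{LinkUp} = 194 − 6p_{LinkUp} + p_{NetOne} = 0 ⇒ p_{LinkUp} = 97/3 + (1/6)p_{NetOne}.
The game is symmetric, so in equilibrium p_{NetOne} = p_{LinkUp}: the reaction function gives (5/6)p_{LinkUp} = 97/3, hence p_{LinkUp} = 38.8.
q_{LinkUp} = 149 − 3·38.8 + 38.8 = 71.4.
Profit = (38.8 − 15)·71.4 = 1699.32.

1699.32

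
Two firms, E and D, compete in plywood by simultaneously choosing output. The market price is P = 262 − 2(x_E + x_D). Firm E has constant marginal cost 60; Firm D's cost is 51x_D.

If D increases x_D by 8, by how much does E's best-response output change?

-4

Firm E's profit: π = x_E(262 − 2(x_E + x_D)) − 60x_E.
∂π/∂x_E = 202 − 4x_E − 2x_D = 0, so x_E = 50.5 − 0.5x_D.
The reaction-function slope is −0.5, so an 8-unit rise in x_D moves x_E by −0.5 × 8 = −4. E's best response falls — the actions are strategic substitutes.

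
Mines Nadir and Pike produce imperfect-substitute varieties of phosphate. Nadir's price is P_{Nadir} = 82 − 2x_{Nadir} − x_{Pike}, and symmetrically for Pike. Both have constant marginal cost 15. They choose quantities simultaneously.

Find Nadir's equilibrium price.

41.8

Mine Nadir's profit: π = x_{Nadir}(82 − 2x_{Nadir} − x_{Pike}) − 15x_{Nadir}.
∂π/∂x_{Nadir} = 67 − 4x_{Nadir} − x_{Pike} = 0 ⇒ x_{Nadir} = 16.75 − 0.25x_{Pike}.
By symmetry x_{Pike} = x_{Nadir}; substituting into the reaction function, 1.25x_{Nadir} = 16.75 and x_{Nadir} = 13.4.
P_{Nadir} = 82 − 2·13.4 − 13.4 = 41.8.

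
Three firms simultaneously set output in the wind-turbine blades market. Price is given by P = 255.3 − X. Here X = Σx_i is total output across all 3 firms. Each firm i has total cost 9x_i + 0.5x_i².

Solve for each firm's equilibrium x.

49.26

A representative firm's profit is π_i = x_i(255.3 − X) − 9x_i − 0.5x_i², with X = x_i + Σ_{j≠i} x_j.
First-order condition: 246.3 − 3x_i − Σ_{j≠i} x_j = 0.
In a symmetric equilibrium every firm chooses the same x, so Σ_{j≠i} x_j = 2x. The condition becomes 246.3 − 5x = 0, giving x = 246.3/5 = 49.26.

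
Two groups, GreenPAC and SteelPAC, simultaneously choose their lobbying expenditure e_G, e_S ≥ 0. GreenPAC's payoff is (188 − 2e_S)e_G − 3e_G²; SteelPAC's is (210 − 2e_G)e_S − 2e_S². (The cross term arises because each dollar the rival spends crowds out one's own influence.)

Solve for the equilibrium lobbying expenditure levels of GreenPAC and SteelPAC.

16.6, 44.2

Expanding GreenPAC's payoff: 188e_G − 2e_Se_G − 3e_G².
∂π/∂e_G = 188 − 2e_S − 6e_G = 0, so e_G = 94/3 − (1/3)e_S.
Likewise for SteelPAC: e_S = 52.5 − 0.5e_G.
Solving the two reaction functions simultaneously: (1 − (−1/3)(−0.5))e_G = 94/3 − (1/3)·52.5, so (5/6)e_G = 83/6 and e_G = 16.6.
Then e_S = 52.5 − 0.5·16.6 = 44.2.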